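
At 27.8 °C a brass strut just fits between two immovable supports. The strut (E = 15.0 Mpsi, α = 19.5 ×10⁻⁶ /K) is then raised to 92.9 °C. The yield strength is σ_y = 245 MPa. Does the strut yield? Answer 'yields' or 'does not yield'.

does not yield

E = 15.0 Mpsi = 103.4 GPa.
ΔT = 65.10 K. Constrained thermal stress σ = E·α·ΔT = 103.4×10³ MPa × 19.5×10⁻⁶ × 65.10 = 131 MPa (compressive).
Compare to σ_y = 245 MPa: σ < σ_y, so it does not yield.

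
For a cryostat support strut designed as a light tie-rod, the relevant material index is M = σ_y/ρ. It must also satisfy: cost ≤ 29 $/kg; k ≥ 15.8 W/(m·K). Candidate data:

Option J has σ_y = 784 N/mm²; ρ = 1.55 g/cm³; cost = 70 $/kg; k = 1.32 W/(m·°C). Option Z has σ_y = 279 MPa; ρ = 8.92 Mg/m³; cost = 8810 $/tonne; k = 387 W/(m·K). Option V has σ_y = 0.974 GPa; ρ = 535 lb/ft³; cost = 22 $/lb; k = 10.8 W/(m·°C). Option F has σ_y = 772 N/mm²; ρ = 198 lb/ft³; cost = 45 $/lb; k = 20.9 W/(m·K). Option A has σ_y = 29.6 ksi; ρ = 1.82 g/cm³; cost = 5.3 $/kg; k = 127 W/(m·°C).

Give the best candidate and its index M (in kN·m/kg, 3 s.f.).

option A, M = 112 kN·m/kg

Screen on constraints: cost ≤ 29 $/kg; k ≥ 15.8 W/(m·K). Survivors: option Z, option A.
Convert each candidate to consistent units, then evaluate M:
  option Z: σ_y = 279.0 MPa, ρ = 8920 kg/m³
  option A: σ_y = 204.1 MPa, ρ = 1820 kg/m³
  option A: M = 112 kN·m/kg
  option Z: M = 31.3 kN·m/kg
Option A ranks first.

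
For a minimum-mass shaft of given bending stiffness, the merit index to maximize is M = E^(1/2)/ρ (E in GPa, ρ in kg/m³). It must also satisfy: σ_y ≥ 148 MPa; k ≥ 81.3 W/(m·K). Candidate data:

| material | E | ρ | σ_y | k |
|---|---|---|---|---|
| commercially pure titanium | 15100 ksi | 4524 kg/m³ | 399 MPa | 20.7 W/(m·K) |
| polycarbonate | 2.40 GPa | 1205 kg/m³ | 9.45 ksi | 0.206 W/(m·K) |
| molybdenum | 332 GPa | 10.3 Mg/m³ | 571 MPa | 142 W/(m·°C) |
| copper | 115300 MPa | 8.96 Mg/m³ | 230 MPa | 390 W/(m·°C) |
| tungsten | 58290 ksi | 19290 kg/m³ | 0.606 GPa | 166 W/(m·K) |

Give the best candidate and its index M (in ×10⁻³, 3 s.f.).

molybdenum, M = 1.77×10⁻³

Screen on constraints: σ_y ≥ 148 MPa; k ≥ 81.3 W/(m·K). Survivors: molybdenum, copper, tungsten.
In SI units:
  molybdenum: E = 332.0 GPa, ρ = 10300 kg/m³
  copper: E = 115.3 GPa, ρ = 8960 kg/m³
  tungsten: E = 401.9 GPa, ρ = 19290 kg/m³
  molybdenum: M = 1.77×10⁻³
  copper: M = 1.20×10⁻³
  tungsten: M = 1.04×10⁻³
Molybdenum ranks first.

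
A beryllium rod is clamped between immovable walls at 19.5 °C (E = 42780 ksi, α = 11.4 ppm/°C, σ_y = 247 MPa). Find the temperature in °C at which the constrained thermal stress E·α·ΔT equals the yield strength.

93.0 °C

E = 42780 ksi = 295.0 GPa.
E·α·ΔT = 247.0 MPa ⇒ ΔT = 247.0 / (295.0×10³ × 11.4×10⁻⁶) = 73.46 K.
T = 19.5 + 73.46 = 92.96 °C.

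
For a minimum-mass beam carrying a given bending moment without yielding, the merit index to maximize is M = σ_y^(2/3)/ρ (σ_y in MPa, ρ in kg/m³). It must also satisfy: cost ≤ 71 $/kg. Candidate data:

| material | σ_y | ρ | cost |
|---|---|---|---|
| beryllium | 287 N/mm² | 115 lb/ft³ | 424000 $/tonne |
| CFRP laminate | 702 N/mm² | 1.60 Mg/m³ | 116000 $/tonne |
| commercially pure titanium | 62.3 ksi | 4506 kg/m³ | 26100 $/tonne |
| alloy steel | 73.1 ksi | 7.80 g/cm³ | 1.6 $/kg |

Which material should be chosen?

Screen on constraints: cost ≤ 71 $/kg. Survivors: commercially pure titanium, alloy steel.
Convert each candidate to consistent units, then evaluate M:
  commercially pure titanium: σ_y = 429.5 MPa, ρ = 4506 kg/m³
  alloy steel: σ_y = 504.0 MPa, ρ = 7800 kg/m³
  commercially pure titanium: M = 12.6×10⁻³
  alloy steel: M = 8.12×10⁻³
The maximum is for commercially pure titanium.

commercially pure titanium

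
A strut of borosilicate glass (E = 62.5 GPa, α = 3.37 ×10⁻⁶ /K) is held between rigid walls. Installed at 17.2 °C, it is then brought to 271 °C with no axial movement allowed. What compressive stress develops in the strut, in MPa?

ΔT = 253.8 K. Constrained thermal stress σ = E·α·ΔT = 62.50×10³ MPa × 3.37×10⁻⁶ × 253.8 = 53.5 MPa (compressive).

53.5 MPa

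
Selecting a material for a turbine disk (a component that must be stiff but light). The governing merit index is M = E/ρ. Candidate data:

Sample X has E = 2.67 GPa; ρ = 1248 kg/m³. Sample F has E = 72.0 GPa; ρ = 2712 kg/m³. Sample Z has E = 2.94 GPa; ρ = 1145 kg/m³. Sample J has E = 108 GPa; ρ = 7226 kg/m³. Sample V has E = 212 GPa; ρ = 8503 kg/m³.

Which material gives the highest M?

sample F

Per-candidate index values:
  sample F: M = 26.5 MN·m/kg
  sample V: M = 24.9 MN·m/kg
  sample J: M = 14.9 MN·m/kg
  sample Z: M = 2.57 MN·m/kg
  sample X: M = 2.14 MN·m/kg
Sample F ranks first.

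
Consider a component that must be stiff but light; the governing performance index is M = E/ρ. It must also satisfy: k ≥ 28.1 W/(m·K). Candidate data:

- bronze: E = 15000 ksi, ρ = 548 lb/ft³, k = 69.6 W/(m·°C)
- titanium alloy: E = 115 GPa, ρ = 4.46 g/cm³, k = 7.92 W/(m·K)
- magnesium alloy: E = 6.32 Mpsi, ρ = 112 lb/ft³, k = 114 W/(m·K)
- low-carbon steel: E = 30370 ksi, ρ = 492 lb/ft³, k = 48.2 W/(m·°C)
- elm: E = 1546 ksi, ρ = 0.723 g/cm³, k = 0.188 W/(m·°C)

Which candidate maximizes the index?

Screen on constraints: k ≥ 28.1 W/(m·K). Survivors: bronze, magnesium alloy, low-carbon steel.
In SI units:
  bronze: E = 103.4 GPa, ρ = 8778 kg/m³
  magnesium alloy: E = 43.57 GPa, ρ = 1794 kg/m³
  low-carbon steel: E = 209.4 GPa, ρ = 7881 kg/m³
  low-carbon steel: M = 26.6 MN·m/kg
  magnesium alloy: M = 24.3 MN·m/kg
  bronze: M = 11.8 MN·m/kg
Low-carbon steel ranks first.

low-carbon steel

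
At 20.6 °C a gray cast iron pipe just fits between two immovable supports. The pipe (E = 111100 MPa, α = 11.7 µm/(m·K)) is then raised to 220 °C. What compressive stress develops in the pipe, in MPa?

259 MPa

E = 111100 MPa = 111.1 GPa.
ΔT = 199.4 K. Constrained thermal stress σ = E·α·ΔT = 111.1×10³ MPa × 11.7×10⁻⁶ × 199.4 = 259 MPa (compressive).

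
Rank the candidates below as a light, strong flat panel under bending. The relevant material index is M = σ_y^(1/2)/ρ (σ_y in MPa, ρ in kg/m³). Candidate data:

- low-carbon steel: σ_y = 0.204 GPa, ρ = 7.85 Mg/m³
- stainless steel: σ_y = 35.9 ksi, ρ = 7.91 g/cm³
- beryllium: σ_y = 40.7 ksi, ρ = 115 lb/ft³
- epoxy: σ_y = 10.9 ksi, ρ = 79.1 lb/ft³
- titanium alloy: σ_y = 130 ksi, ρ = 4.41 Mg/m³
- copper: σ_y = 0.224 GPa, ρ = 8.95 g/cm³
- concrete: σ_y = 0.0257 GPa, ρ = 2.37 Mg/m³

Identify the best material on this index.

Convert each candidate to consistent units, then evaluate M:
  low-carbon steel: σ_y = 204.0 MPa, ρ = 7850 kg/m³
  stainless steel: σ_y = 247.5 MPa, ρ = 7910 kg/m³
  beryllium: σ_y = 280.6 MPa, ρ = 1842 kg/m³
  epoxy: σ_y = 75.15 MPa, ρ = 1267 kg/m³
  titanium alloy: σ_y = 896.3 MPa, ρ = 4410 kg/m³
  copper: σ_y = 224.0 MPa, ρ = 8950 kg/m³
  concrete: σ_y = 25.70 MPa, ρ = 2370 kg/m³
  beryllium: M = 9.09×10⁻³
  epoxy: M = 6.84×10⁻³
  titanium alloy: M = 6.79×10⁻³
  concrete: M = 2.14×10⁻³
  stainless steel: M = 1.99×10⁻³
  low-carbon steel: M = 1.82×10⁻³
  copper: M = 1.67×10⁻³
The maximum is for beryllium.

beryllium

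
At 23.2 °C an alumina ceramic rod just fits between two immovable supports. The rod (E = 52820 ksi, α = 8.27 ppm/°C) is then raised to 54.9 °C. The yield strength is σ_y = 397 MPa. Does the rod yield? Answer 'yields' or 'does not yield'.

E = 52820 ksi = 364.2 GPa.
ΔT = 31.70 K. Constrained thermal stress σ = E·α·ΔT = 364.2×10³ MPa × 8.27×10⁻⁶ × 31.70 = 95.5 MPa (compressive).
Compare to σ_y = 397 MPa: σ < σ_y, so it does not yield.

does not yield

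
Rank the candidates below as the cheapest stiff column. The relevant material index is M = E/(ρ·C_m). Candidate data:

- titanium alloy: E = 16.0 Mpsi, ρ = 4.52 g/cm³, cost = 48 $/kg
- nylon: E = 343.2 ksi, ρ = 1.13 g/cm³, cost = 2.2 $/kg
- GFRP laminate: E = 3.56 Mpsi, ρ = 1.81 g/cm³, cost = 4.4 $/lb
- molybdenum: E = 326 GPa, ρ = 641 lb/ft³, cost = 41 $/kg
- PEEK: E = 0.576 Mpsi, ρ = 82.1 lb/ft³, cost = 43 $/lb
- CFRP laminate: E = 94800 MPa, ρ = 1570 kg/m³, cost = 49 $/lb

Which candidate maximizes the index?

GFRP laminate

Convert each candidate to consistent units, then evaluate M:
  titanium alloy: E = 110.3 GPa, ρ = 4520 kg/m³, cost = 48.00 $/kg
  nylon: E = 2.366 GPa, ρ = 1130 kg/m³, cost = 2.200 $/kg
  GFRP laminate: E = 24.55 GPa, ρ = 1810 kg/m³, cost = 9.700 $/kg
  molybdenum: E = 326.0 GPa, ρ = 10270 kg/m³, cost = 41.00 $/kg
  PEEK: E = 3.971 GPa, ρ = 1315 kg/m³, cost = 94.80 $/kg
  CFRP laminate: E = 94.80 GPa, ρ = 1570 kg/m³, cost = 108.0 $/kg
  GFRP laminate: M = 1.40 MN·m per $
  nylon: M = 0.952 MN·m per $
  molybdenum: M = 0.774 MN·m per $
  CFRP laminate: M = 0.559 MN·m per $
  titanium alloy: M = 0.508 MN·m per $
  PEEK: M = 0.0319 MN·m per $
GFRP laminate ranks first.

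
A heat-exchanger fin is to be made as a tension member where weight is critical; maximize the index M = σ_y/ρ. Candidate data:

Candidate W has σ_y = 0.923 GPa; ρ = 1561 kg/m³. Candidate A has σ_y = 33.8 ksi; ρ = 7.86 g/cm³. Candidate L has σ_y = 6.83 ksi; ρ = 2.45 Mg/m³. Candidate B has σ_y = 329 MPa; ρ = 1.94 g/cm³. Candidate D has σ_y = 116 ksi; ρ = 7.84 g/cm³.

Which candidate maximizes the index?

Convert each candidate to consistent units, then evaluate M:
  candidate W: σ_y = 923.0 MPa, ρ = 1561 kg/m³
  candidate A: σ_y = 233.0 MPa, ρ = 7860 kg/m³
  candidate L: σ_y = 47.09 MPa, ρ = 2450 kg/m³
  candidate B: σ_y = 329.0 MPa, ρ = 1940 kg/m³
  candidate D: σ_y = 799.8 MPa, ρ = 7840 kg/m³
  candidate W: M = 591 kN·m/kg
  candidate B: M = 170 kN·m/kg
  candidate D: M = 102 kN·m/kg
  candidate A: M = 29.6 kN·m/kg
  candidate L: M = 19.2 kN·m/kg
Candidate W ranks first.

candidate W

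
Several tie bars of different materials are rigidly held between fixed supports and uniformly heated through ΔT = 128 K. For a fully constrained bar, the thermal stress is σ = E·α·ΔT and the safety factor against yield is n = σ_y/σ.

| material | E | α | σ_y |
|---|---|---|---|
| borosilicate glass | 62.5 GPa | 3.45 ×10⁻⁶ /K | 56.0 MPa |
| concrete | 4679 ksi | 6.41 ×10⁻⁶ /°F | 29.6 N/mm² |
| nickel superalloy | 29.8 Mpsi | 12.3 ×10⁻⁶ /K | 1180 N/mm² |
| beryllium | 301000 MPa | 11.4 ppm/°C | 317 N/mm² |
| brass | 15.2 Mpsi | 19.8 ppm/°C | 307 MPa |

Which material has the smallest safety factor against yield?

In consistent units (E in GPa, α in ×10⁻⁶/K, σ_y in MPa):
  borosilicate glass: E = 62.50, α = 3.45, σ_y = 56.00 → σ = 27.6 MPa, n = 2.03
  concrete: E = 32.26, α = 11.5, σ_y = 29.60 → σ = 47.6 MPa, n = 0.621
  nickel superalloy: E = 205.5, α = 12.3, σ_y = 1180 → σ = 323 MPa, n = 3.65
  beryllium: E = 301.0, α = 11.4, σ_y = 317.0 → σ = 439 MPa, n = 0.722
  brass: E = 104.8, α = 19.8, σ_y = 307.0 → σ = 266 MPa, n = 1.16
Smallest n: concrete with n = 0.621.

concrete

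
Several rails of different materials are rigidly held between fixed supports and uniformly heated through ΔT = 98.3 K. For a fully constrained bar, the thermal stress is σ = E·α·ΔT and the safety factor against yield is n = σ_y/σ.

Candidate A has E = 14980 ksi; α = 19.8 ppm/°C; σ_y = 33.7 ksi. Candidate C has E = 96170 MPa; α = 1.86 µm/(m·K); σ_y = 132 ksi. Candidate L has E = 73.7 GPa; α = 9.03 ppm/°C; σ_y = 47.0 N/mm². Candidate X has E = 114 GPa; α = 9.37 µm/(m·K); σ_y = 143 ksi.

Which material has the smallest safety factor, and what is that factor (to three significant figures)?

candidate L, n = 0.718

Converting E to GPa, α to ×10⁻⁶/K, σ_y to MPa, then σ and n for each:
  candidate A: E = 103.3, α = 19.8, σ_y = 232.4 → σ = 201 MPa, n = 1.16
  candidate C: E = 96.17, α = 1.86, σ_y = 910.1 → σ = 17.6 MPa, n = 51.8
  candidate L: E = 73.70, α = 9.03, σ_y = 47.00 → σ = 65.4 MPa, n = 0.718
  candidate X: E = 114.0, α = 9.37, σ_y = 986.0 → σ = 105 MPa, n = 9.39
Candidate L has the lowest safety factor, n = 0.718.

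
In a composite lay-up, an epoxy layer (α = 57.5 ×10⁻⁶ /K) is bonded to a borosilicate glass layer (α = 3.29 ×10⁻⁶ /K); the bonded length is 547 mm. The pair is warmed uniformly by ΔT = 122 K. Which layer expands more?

epoxy

α(epoxy) = 57.5×10⁻⁶/K vs α(borosilicate glass) = 3.29×10⁻⁶/K.
Higher α expands more for the same ΔT: epoxy.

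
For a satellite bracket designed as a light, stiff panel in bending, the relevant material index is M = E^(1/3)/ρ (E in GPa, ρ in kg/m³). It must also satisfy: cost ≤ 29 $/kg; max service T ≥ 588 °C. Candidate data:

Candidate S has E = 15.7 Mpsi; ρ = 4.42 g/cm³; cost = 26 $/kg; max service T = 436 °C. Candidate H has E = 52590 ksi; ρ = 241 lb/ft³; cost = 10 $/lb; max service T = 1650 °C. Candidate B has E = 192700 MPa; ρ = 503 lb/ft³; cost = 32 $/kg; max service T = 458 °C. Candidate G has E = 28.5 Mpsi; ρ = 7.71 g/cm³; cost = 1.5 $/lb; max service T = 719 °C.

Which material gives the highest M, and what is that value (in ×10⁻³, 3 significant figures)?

Screen on constraints: cost ≤ 29 $/kg; max service T ≥ 588 °C. Survivors: candidate H, candidate G.
In SI units:
  candidate H: E = 362.6 GPa, ρ = 3860 kg/m³
  candidate G: E = 196.5 GPa, ρ = 7710 kg/m³
  candidate H: M = 1.85×10⁻³
  candidate G: M = 0.754×10⁻³
Highest index: candidate H.

candidate H, M = 1.85×10⁻³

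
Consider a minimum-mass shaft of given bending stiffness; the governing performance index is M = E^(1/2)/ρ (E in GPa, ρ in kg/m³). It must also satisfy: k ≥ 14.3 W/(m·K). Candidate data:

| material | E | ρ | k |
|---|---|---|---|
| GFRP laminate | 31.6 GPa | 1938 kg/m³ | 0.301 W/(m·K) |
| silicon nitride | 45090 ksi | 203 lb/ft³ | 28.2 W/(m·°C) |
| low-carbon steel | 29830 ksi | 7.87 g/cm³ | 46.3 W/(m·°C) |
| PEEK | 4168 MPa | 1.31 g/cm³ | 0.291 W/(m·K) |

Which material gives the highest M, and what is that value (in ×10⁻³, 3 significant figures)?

silicon nitride, M = 5.42×10⁻³

Screen on constraints: k ≥ 14.3 W/(m·K). Survivors: silicon nitride, low-carbon steel.
Convert each candidate to consistent units, then evaluate M:
  silicon nitride: E = 310.9 GPa, ρ = 3252 kg/m³
  low-carbon steel: E = 205.7 GPa, ρ = 7870 kg/m³
  silicon nitride: M = 5.42×10⁻³
  low-carbon steel: M = 1.82×10⁻³
Silicon nitride ranks first.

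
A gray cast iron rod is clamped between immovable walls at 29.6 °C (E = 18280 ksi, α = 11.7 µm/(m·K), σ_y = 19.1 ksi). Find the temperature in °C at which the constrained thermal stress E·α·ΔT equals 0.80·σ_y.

101 °C

E = 18280 ksi = 126.0 GPa.
σ_y = 19.1 ksi = 131.7 MPa.
E·α·ΔT = 105.4 MPa ⇒ ΔT = 105.4 / (126.0×10³ × 11.7×10⁻⁶) = 71.44 K.
T = 29.6 + 71.44 = 101.0 °C.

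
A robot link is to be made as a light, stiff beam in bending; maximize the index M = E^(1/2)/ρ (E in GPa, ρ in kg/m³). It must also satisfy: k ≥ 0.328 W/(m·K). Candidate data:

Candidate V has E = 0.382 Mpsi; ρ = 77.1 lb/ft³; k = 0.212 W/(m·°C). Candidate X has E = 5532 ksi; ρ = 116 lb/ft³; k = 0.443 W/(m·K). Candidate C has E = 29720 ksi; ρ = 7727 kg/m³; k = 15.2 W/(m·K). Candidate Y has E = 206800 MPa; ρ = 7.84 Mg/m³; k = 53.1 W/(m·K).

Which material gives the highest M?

Screen on constraints: k ≥ 0.328 W/(m·K). Survivors: candidate X, candidate C, candidate Y.
Normalizing units and computing the index:
  candidate X: E = 38.14 GPa, ρ = 1858 kg/m³
  candidate C: E = 204.9 GPa, ρ = 7727 kg/m³
  candidate Y: E = 206.8 GPa, ρ = 7840 kg/m³
  candidate X: M = 3.32×10⁻³
  candidate C: M = 1.85×10⁻³
  candidate Y: M = 1.83×10⁻³
Candidate X ranks first.

candidate X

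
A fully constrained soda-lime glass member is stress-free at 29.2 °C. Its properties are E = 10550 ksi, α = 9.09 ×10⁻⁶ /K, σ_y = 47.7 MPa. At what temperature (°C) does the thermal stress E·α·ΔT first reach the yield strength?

101 °C

E = 10550 ksi = 72.74 GPa.
E·α·ΔT = 47.70 MPa ⇒ ΔT = 47.70 / (72.74×10³ × 9.09×10⁻⁶) = 72.14 K.
T = 29.2 + 72.14 = 101.3 °C.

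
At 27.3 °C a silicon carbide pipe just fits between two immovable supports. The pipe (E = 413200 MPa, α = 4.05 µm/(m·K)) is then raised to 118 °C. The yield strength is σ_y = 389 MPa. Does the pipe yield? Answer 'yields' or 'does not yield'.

E = 413200 MPa = 413.2 GPa.
ΔT = 90.70 K. Constrained thermal stress σ = E·α·ΔT = 413.2×10³ MPa × 4.05×10⁻⁶ × 90.70 = 152 MPa (compressive).
Compare to σ_y = 389 MPa: σ < σ_y, so it does not yield.

does not yield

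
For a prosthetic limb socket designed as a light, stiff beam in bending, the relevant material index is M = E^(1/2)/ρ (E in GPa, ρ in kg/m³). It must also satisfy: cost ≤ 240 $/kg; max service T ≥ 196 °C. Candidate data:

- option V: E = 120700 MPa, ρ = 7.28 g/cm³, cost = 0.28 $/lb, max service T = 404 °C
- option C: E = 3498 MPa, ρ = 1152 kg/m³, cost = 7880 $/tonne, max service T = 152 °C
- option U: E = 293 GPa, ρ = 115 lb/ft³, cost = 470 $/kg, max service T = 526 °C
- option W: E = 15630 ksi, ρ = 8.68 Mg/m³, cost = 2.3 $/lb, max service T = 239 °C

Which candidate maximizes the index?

option V

Screen on constraints: cost ≤ 240 $/kg; max service T ≥ 196 °C. Survivors: option V, option W.
In SI units:
  option V: E = 120.7 GPa, ρ = 7280 kg/m³
  option W: E = 107.8 GPa, ρ = 8680 kg/m³
  option V: M = 1.51×10⁻³
  option W: M = 1.20×10⁻³
The maximum is for option V.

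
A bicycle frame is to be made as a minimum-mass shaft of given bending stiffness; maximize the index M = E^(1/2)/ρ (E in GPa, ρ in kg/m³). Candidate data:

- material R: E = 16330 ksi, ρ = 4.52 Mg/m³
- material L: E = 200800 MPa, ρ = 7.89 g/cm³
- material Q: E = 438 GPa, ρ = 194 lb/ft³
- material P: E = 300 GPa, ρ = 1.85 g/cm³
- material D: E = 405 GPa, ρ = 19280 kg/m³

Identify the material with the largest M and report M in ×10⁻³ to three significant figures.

Normalizing units and computing the index:
  material R: E = 112.6 GPa, ρ = 4520 kg/m³
  material L: E = 200.8 GPa, ρ = 7890 kg/m³
  material Q: E = 438.0 GPa, ρ = 3108 kg/m³
  material P: E = 300.0 GPa, ρ = 1850 kg/m³
  material D: E = 405.0 GPa, ρ = 19280 kg/m³
  material P: M = 9.36×10⁻³
  material Q: M = 6.73×10⁻³
  material R: M = 2.35×10⁻³
  material L: M = 1.80×10⁻³
  material D: M = 1.04×10⁻³
The maximum is for material P.

material P, M = 9.36×10⁻³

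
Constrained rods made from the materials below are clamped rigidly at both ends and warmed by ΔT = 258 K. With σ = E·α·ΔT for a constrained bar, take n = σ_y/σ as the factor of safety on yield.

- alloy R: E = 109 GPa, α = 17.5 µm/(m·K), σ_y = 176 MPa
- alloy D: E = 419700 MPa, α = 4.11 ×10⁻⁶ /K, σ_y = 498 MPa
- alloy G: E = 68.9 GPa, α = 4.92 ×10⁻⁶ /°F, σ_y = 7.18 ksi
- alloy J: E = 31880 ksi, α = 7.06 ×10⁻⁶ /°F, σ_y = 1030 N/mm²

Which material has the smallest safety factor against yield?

Per material, after unit conversion:
  alloy R: E = 109.0, α = 17.5, σ_y = 176.0 → σ = 492 MPa, n = 0.358
  alloy D: E = 419.7, α = 4.11, σ_y = 498.0 → σ = 445 MPa, n = 1.12
  alloy G: E = 68.90, α = 8.86, σ_y = 49.50 → σ = 157 MPa, n = 0.314
  alloy J: E = 219.8, α = 12.7, σ_y = 1030 → σ = 721 MPa, n = 1.43
Alloy G has the lowest safety factor, n = 0.314.

alloy G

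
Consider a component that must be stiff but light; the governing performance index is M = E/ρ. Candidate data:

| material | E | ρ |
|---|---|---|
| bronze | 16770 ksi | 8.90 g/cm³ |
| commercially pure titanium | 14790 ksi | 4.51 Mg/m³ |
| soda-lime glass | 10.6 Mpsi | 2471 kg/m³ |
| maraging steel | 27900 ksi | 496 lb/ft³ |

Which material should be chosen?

Putting every candidate on a common basis:
  bronze: E = 115.6 GPa, ρ = 8900 kg/m³
  commercially pure titanium: E = 102.0 GPa, ρ = 4510 kg/m³
  soda-lime glass: E = 73.08 GPa, ρ = 2471 kg/m³
  maraging steel: E = 192.4 GPa, ρ = 7945 kg/m³
  soda-lime glass: M = 29.6 MN·m/kg
  maraging steel: M = 24.2 MN·m/kg
  commercially pure titanium: M = 22.6 MN·m/kg
  bronze: M = 13.0 MN·m/kg
The maximum is for soda-lime glass.

soda-lime glass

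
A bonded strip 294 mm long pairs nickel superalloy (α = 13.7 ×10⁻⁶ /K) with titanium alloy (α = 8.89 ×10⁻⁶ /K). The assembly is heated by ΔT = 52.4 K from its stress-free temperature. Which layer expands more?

nickel superalloy

α(nickel superalloy) = 13.7×10⁻⁶/K vs α(titanium alloy) = 8.89×10⁻⁶/K.
Higher α expands more for the same ΔT: nickel superalloy.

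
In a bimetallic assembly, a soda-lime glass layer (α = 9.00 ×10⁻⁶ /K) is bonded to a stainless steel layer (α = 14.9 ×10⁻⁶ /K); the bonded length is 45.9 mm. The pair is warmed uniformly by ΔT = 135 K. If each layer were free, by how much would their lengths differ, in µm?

Δα = |9.00 − 14.9|×10⁻⁶/K = 5.90×10⁻⁶/K.
ΔL_mismatch = Δα·L·ΔT = 5.90×10⁻⁶ × 45.9 mm × 135.0 K = 36.6 µm.

36.6 µm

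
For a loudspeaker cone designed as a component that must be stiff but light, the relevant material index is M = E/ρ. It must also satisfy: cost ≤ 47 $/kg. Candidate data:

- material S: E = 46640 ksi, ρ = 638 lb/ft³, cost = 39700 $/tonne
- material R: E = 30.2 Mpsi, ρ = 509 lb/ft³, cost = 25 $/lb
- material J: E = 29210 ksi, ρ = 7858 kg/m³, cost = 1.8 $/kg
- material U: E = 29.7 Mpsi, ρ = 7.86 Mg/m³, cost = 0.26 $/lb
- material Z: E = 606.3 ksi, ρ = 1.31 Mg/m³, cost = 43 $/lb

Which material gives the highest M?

Screen on constraints: cost ≤ 47 $/kg. Survivors: material S, material J, material U.
Convert each candidate to consistent units, then evaluate M:
  material S: E = 321.6 GPa, ρ = 10220 kg/m³
  material J: E = 201.4 GPa, ρ = 7858 kg/m³
  material U: E = 204.8 GPa, ρ = 7860 kg/m³
  material S: M = 31.5 MN·m/kg
  material U: M = 26.1 MN·m/kg
  material J: M = 25.6 MN·m/kg
Highest index: material S.

material S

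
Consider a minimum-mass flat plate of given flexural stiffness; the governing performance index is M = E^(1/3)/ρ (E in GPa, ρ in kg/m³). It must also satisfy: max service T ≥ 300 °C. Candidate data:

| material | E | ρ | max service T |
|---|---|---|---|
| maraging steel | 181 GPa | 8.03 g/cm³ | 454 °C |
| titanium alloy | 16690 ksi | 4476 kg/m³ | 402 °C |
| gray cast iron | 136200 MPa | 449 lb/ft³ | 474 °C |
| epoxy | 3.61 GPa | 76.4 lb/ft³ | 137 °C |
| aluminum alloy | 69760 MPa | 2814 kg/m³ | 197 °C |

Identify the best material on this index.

titanium alloy

Screen on constraints: max service T ≥ 300 °C. Survivors: maraging steel, titanium alloy, gray cast iron.
After converting to SI:
  maraging steel: E = 181.0 GPa, ρ = 8030 kg/m³
  titanium alloy: E = 115.1 GPa, ρ = 4476 kg/m³
  gray cast iron: E = 136.2 GPa, ρ = 7192 kg/m³
  titanium alloy: M = 1.09×10⁻³
  gray cast iron: M = 0.715×10⁻³
  maraging steel: M = 0.704×10⁻³
Highest index: titanium alloy.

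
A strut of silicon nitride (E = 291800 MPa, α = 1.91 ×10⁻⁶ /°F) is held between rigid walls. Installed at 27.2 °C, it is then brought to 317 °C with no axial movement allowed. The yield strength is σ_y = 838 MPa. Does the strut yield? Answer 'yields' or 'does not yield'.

E = 291800 MPa = 291.8 GPa.
α = 1.91×10⁻⁶/°F × 9/5 = 3.44×10⁻⁶/K.
ΔT = 289.8 K. Constrained thermal stress σ = E·α·ΔT = 291.8×10³ MPa × 3.44×10⁻⁶ × 289.8 = 291 MPa (compressive).
Compare to σ_y = 838 MPa: σ < σ_y, so it does not yield.

does not yield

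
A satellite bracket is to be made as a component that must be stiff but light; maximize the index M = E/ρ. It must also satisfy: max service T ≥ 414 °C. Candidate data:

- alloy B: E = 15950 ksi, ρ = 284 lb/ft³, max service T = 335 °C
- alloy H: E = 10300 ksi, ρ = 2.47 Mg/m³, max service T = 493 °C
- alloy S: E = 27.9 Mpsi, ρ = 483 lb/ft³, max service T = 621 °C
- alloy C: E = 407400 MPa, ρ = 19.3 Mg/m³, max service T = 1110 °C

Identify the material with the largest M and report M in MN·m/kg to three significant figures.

Screen on constraints: max service T ≥ 414 °C. Survivors: alloy H, alloy S, alloy C.
Convert each candidate to consistent units, then evaluate M:
  alloy H: E = 71.02 GPa, ρ = 2470 kg/m³
  alloy S: E = 192.4 GPa, ρ = 7737 kg/m³
  alloy C: E = 407.4 GPa, ρ = 19300 kg/m³
  alloy H: M = 28.8 MN·m/kg
  alloy S: M = 24.9 MN·m/kg
  alloy C: M = 21.1 MN·m/kg
The maximum is for alloy H.

alloy H, M = 28.8 MN·m/kg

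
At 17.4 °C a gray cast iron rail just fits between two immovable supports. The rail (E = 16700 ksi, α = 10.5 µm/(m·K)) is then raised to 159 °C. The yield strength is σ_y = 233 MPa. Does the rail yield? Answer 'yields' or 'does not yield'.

does not yield

E = 16700 ksi = 115.1 GPa.
ΔT = 141.6 K. Constrained thermal stress σ = E·α·ΔT = 115.1×10³ MPa × 10.5×10⁻⁶ × 141.6 = 171 MPa (compressive).
Compare to σ_y = 233 MPa: σ < σ_y, so it does not yield.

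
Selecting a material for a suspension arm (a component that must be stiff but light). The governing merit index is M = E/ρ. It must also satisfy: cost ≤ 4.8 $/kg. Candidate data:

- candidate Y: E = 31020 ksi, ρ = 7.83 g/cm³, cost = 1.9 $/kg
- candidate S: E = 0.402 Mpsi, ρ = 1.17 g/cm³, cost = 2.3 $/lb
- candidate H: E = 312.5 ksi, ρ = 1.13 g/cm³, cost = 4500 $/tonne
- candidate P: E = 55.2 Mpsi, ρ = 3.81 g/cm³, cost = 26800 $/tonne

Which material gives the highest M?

candidate Y

Screen on constraints: cost ≤ 4.8 $/kg. Survivors: candidate Y, candidate H.
Putting every candidate on a common basis:
  candidate Y: E = 213.9 GPa, ρ = 7830 kg/m³
  candidate H: E = 2.155 GPa, ρ = 1130 kg/m³
  candidate Y: M = 27.3 MN·m/kg
  candidate H: M = 1.91 MN·m/kg
Candidate Y ranks first.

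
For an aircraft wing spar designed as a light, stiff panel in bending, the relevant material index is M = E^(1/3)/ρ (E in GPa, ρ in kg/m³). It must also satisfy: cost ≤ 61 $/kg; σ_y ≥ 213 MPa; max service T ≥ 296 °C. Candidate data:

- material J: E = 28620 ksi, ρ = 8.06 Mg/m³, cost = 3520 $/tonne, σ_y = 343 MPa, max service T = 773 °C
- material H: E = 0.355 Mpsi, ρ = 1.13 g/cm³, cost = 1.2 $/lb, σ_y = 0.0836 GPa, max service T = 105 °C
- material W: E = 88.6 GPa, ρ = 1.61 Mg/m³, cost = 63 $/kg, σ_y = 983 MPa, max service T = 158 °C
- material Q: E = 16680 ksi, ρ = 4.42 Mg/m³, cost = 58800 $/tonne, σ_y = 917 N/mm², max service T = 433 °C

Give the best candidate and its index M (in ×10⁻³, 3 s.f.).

material Q, M = 1.10×10⁻³

Screen on constraints: cost ≤ 61 $/kg; σ_y ≥ 213 MPa; max service T ≥ 296 °C. Survivors: material J, material Q.
Convert each candidate to consistent units, then evaluate M:
  material J: E = 197.3 GPa, ρ = 8060 kg/m³
  material Q: E = 115.0 GPa, ρ = 4420 kg/m³
  material Q: M = 1.10×10⁻³
  material J: M = 0.722×10⁻³
The maximum is for material Q.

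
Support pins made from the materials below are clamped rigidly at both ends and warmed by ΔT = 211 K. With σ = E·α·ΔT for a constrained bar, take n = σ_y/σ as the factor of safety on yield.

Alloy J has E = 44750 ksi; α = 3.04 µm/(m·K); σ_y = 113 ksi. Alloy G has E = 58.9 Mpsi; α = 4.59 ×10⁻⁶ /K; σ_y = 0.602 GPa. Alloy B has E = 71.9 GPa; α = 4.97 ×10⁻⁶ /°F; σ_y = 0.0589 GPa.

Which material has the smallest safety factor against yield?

alloy B

Per material, after unit conversion:
  alloy J: E = 308.5, α = 3.04, σ_y = 779.1 → σ = 198 MPa, n = 3.94
  alloy G: E = 406.1, α = 4.59, σ_y = 602.0 → σ = 393 MPa, n = 1.53
  alloy B: E = 71.90, α = 8.95, σ_y = 58.90 → σ = 136 MPa, n = 0.434
Alloy B has the lowest safety factor, n = 0.434.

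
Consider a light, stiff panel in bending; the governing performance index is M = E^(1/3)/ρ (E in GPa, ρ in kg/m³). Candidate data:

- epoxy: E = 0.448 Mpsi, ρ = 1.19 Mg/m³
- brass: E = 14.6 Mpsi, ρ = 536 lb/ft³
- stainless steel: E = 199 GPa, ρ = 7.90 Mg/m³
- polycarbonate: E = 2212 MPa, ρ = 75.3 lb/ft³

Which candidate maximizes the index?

epoxy

In SI units:
  epoxy: E = 3.089 GPa, ρ = 1190 kg/m³
  brass: E = 100.7 GPa, ρ = 8586 kg/m³
  stainless steel: E = 199.0 GPa, ρ = 7900 kg/m³
  polycarbonate: E = 2.212 GPa, ρ = 1206 kg/m³
  epoxy: M = 1.22×10⁻³
  polycarbonate: M = 1.08×10⁻³
  stainless steel: M = 0.739×10⁻³
  brass: M = 0.542×10⁻³
Highest index: epoxy.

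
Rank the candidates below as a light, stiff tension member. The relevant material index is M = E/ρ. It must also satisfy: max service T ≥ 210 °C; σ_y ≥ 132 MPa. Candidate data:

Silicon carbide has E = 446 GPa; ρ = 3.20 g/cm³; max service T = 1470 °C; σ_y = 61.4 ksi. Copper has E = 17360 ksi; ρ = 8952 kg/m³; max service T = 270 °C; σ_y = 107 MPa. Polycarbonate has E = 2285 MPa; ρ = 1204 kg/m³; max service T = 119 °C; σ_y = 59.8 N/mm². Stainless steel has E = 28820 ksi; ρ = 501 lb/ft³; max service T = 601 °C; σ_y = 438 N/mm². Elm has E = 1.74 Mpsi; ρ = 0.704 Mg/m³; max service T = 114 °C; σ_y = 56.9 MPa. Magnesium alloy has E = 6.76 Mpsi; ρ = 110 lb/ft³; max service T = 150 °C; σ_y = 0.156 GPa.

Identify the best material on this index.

Screen on constraints: max service T ≥ 210 °C; σ_y ≥ 132 MPa. Survivors: silicon carbide, stainless steel.
Normalizing units and computing the index:
  silicon carbide: E = 446.0 GPa, ρ = 3200 kg/m³
  stainless steel: E = 198.7 GPa, ρ = 8025 kg/m³
  silicon carbide: M = 139 MN·m/kg
  stainless steel: M = 24.8 MN·m/kg
The maximum is for silicon carbide.

silicon carbide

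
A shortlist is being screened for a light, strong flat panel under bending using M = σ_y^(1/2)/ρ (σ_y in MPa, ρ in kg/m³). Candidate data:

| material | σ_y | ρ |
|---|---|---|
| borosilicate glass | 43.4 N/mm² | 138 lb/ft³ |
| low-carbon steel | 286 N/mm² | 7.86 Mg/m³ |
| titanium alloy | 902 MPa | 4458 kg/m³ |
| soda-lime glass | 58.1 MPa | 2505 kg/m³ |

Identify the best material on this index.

titanium alloy

In SI units:
  borosilicate glass: σ_y = 43.40 MPa, ρ = 2211 kg/m³
  low-carbon steel: σ_y = 286.0 MPa, ρ = 7860 kg/m³
  titanium alloy: σ_y = 902.0 MPa, ρ = 4458 kg/m³
  soda-lime glass: σ_y = 58.10 MPa, ρ = 2505 kg/m³
  titanium alloy: M = 6.74×10⁻³
  soda-lime glass: M = 3.04×10⁻³
  borosilicate glass: M = 2.98×10⁻³
  low-carbon steel: M = 2.15×10⁻³
Titanium alloy ranks first.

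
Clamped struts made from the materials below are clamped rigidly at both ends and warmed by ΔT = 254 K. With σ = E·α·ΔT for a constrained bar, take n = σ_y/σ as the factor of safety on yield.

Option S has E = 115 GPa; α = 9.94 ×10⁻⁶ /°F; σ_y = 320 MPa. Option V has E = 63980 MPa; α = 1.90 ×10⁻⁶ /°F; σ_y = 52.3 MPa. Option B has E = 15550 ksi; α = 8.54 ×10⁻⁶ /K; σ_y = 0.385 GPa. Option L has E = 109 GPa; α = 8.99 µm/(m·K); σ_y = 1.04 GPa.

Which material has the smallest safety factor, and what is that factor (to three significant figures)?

option S, n = 0.612

Per material, after unit conversion:
  option S: E = 115.0, α = 17.9, σ_y = 320.0 → σ = 523 MPa, n = 0.612
  option V: E = 63.98, α = 3.42, σ_y = 52.30 → σ = 55.6 MPa, n = 0.941
  option B: E = 107.2, α = 8.54, σ_y = 385.0 → σ = 233 MPa, n = 1.66
  option L: E = 109.0, α = 8.99, σ_y = 1040 → σ = 249 MPa, n = 4.18
The minimum is option S at n = 0.612.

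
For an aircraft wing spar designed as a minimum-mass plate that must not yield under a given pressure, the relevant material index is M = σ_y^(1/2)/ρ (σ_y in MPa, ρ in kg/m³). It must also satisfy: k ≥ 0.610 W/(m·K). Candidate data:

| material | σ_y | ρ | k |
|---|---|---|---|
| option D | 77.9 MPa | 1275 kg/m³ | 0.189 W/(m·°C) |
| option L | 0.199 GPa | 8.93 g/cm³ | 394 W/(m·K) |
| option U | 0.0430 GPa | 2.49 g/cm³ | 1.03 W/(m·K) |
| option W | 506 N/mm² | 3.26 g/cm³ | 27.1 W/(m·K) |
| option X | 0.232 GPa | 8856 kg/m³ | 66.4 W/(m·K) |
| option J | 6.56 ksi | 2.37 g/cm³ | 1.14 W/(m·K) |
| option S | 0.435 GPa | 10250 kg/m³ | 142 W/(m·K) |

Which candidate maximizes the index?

Screen on constraints: k ≥ 0.610 W/(m·K). Survivors: option L, option U, option W, option X, option J, option S.
In SI units:
  option L: σ_y = 199.0 MPa, ρ = 8930 kg/m³
  option U: σ_y = 43.00 MPa, ρ = 2490 kg/m³
  option W: σ_y = 506.0 MPa, ρ = 3260 kg/m³
  option X: σ_y = 232.0 MPa, ρ = 8856 kg/m³
  option J: σ_y = 45.23 MPa, ρ = 2370 kg/m³
  option S: σ_y = 435.0 MPa, ρ = 10250 kg/m³
  option W: M = 6.90×10⁻³
  option J: M = 2.84×10⁻³
  option U: M = 2.63×10⁻³
  option S: M = 2.03×10⁻³
  option X: M = 1.72×10⁻³
  option L: M = 1.58×10⁻³
Option W has the largest M.

option W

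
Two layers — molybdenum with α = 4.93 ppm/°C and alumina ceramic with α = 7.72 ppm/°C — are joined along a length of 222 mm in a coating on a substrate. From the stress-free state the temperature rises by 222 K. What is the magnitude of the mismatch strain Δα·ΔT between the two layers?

6.19×10⁻⁴

Δα = |4.93 − 7.72|×10⁻⁶/K = 2.79×10⁻⁶/K.
Mismatch strain = Δα·ΔT = 2.79×10⁻⁶ × 222.0 = 6.19×10⁻⁴.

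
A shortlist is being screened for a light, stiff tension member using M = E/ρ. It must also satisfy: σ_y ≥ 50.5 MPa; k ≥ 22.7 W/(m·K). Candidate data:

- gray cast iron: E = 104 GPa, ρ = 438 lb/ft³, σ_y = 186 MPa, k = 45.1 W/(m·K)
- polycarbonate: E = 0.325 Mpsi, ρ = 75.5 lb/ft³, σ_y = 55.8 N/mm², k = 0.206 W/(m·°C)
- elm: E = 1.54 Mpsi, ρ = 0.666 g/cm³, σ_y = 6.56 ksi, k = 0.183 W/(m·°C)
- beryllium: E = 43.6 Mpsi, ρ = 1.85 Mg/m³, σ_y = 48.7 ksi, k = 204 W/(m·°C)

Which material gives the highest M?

Screen on constraints: σ_y ≥ 50.5 MPa; k ≥ 22.7 W/(m·K). Survivors: gray cast iron, beryllium.
After converting to SI:
  gray cast iron: E = 104.0 GPa, ρ = 7016 kg/m³
  beryllium: E = 300.6 GPa, ρ = 1850 kg/m³
  beryllium: M = 162 MN·m/kg
  gray cast iron: M = 14.8 MN·m/kg
Highest index: beryllium.

beryllium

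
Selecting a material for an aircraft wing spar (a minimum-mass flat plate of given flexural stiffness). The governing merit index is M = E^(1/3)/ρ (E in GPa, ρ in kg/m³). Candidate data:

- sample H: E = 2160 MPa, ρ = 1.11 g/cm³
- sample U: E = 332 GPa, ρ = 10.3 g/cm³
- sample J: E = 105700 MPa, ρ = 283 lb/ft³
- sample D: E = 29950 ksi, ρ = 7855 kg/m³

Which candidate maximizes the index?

Putting every candidate on a common basis:
  sample H: E = 2.160 GPa, ρ = 1110 kg/m³
  sample U: E = 332.0 GPa, ρ = 10300 kg/m³
  sample J: E = 105.7 GPa, ρ = 4533 kg/m³
  sample D: E = 206.5 GPa, ρ = 7855 kg/m³
  sample H: M = 1.16×10⁻³
  sample J: M = 1.04×10⁻³
  sample D: M = 0.752×10⁻³
  sample U: M = 0.672×10⁻³
The maximum is for sample H.

sample H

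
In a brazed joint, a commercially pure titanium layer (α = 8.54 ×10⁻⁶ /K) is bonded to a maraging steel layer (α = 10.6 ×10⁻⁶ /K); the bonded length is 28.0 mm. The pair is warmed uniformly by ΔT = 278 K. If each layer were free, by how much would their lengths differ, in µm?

Δα = |8.54 − 10.6|×10⁻⁶/K = 2.06×10⁻⁶/K.
ΔL_mismatch = Δα·L·ΔT = 2.06×10⁻⁶ × 28.0 mm × 278.0 K = 16.0 µm.

16.0 µm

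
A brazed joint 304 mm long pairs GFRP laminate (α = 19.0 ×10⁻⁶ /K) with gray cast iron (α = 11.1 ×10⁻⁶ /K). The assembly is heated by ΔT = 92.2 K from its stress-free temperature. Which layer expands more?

α(GFRP laminate) = 19.0×10⁻⁶/K vs α(gray cast iron) = 11.1×10⁻⁶/K.
Higher α expands more for the same ΔT: GFRP laminate.

GFRP laminate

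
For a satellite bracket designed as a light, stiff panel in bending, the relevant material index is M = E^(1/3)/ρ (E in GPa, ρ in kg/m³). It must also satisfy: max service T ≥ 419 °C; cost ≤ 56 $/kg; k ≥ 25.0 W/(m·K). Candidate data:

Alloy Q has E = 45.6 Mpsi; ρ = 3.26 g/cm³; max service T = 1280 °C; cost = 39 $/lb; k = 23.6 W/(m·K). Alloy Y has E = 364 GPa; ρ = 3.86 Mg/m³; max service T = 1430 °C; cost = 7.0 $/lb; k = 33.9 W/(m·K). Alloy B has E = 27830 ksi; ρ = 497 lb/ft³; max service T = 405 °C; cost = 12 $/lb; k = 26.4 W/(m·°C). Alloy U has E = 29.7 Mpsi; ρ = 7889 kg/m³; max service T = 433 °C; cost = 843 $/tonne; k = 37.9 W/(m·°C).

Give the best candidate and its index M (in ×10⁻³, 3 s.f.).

Screen on constraints: max service T ≥ 419 °C; cost ≤ 56 $/kg; k ≥ 25.0 W/(m·K). Survivors: alloy Y, alloy U.
In SI units:
  alloy Y: E = 364.0 GPa, ρ = 3860 kg/m³
  alloy U: E = 204.8 GPa, ρ = 7889 kg/m³
  alloy Y: M = 1.85×10⁻³
  alloy U: M = 0.747×10⁻³
The maximum is for alloy Y.

alloy Y, M = 1.85×10⁻³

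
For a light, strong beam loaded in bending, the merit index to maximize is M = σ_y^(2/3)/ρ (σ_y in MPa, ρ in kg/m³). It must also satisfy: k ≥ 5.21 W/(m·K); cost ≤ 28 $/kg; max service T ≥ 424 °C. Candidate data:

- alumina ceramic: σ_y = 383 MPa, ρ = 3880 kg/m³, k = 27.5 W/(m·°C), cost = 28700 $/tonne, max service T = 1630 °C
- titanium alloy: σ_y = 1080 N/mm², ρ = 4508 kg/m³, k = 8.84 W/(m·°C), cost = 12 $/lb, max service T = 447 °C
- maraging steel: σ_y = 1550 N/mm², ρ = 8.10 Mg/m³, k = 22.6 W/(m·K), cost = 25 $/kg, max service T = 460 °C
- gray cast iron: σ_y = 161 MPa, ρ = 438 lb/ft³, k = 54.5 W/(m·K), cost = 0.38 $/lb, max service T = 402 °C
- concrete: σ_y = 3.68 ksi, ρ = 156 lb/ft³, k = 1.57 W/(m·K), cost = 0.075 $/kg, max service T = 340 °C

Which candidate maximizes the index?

Screen on constraints: k ≥ 5.21 W/(m·K); cost ≤ 28 $/kg; max service T ≥ 424 °C. Survivors: titanium alloy, maraging steel.
After converting to SI:
  titanium alloy: σ_y = 1080 MPa, ρ = 4508 kg/m³
  maraging steel: σ_y = 1550 MPa, ρ = 8100 kg/m³
  titanium alloy: M = 23.4×10⁻³
  maraging steel: M = 16.5×10⁻³
Titanium alloy has the largest M.

titanium alloy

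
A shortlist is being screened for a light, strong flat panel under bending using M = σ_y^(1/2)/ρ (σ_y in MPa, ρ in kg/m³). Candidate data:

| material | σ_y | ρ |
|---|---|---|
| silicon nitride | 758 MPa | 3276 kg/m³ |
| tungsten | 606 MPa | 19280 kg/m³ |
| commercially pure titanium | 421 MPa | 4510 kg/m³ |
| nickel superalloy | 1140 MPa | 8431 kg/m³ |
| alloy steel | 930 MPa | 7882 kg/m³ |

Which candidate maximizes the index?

silicon nitride

Computing M directly (units already consistent):
  silicon nitride: M = 8.40×10⁻³
  commercially pure titanium: M = 4.55×10⁻³
  nickel superalloy: M = 4.00×10⁻³
  alloy steel: M = 3.87×10⁻³
  tungsten: M = 1.28×10⁻³
Silicon nitride has the largest M.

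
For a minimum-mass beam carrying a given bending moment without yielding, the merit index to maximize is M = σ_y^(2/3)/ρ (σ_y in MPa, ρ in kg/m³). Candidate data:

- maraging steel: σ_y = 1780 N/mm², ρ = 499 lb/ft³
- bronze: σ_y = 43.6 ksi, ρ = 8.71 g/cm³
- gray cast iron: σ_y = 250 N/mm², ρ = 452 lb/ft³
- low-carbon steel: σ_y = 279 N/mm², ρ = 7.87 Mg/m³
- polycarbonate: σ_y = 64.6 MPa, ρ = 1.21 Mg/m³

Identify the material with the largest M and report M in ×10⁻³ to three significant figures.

maraging steel, M = 18.4×10⁻³

Normalizing units and computing the index:
  maraging steel: σ_y = 1780 MPa, ρ = 7993 kg/m³
  bronze: σ_y = 300.6 MPa, ρ = 8710 kg/m³
  gray cast iron: σ_y = 250.0 MPa, ρ = 7240 kg/m³
  low-carbon steel: σ_y = 279.0 MPa, ρ = 7870 kg/m³
  polycarbonate: σ_y = 64.60 MPa, ρ = 1210 kg/m³
  maraging steel: M = 18.4×10⁻³
  polycarbonate: M = 13.3×10⁻³
  gray cast iron: M = 5.48×10⁻³
  low-carbon steel: M = 5.43×10⁻³
  bronze: M = 5.15×10⁻³
The maximum is for maraging steel.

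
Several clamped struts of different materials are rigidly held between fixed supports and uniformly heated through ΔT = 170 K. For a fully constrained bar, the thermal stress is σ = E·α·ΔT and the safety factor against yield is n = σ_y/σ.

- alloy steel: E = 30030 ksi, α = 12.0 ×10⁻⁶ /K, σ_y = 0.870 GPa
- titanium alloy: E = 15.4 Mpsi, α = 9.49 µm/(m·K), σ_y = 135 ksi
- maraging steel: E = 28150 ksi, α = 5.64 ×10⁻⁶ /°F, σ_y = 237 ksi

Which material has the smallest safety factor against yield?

Converting E to GPa, α to ×10⁻⁶/K, σ_y to MPa, then σ and n for each:
  alloy steel: E = 207.0, α = 12.0, σ_y = 870.0 → σ = 422 MPa, n = 2.06
  titanium alloy: E = 106.2, α = 9.49, σ_y = 930.8 → σ = 171 MPa, n = 5.43
  maraging steel: E = 194.1, α = 10.2, σ_y = 1634 → σ = 335 MPa, n = 4.88
Alloy steel has the lowest safety factor, n = 2.06.

alloy steel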